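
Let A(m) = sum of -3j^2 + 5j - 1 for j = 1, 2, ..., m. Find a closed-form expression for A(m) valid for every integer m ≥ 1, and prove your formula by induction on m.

We claim A(m) = -m(m^2 - m - 1) for all m ≥ 1.
For the base case m = 1: A(1) = 1, and the closed form gives 1. They agree.
For the inductive step, assume it holds for an arbitrary j ≥ 1, so A(j) = j(-j^2 + j + 1).
Then A(j+1) = A(j) + (-3j^2 - j + 1) = (j(-j^2 + j + 1)) + (-3j^2 - j + 1).
Simplifying, A(j+1) = -(j + 1)(j^2 + j - 1) = -(j+1)((j+1)^2 - (j+1) - 1),
which is the closed form with m = j+1.
This completes the induction.

A(m) = -m(m^2 - m - 1)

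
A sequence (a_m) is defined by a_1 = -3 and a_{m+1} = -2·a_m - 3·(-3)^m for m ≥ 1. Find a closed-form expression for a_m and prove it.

a_m = -3(-2)^m - (-3)^(m + 1)

Computing the first terms: a_1 = -3, a_2 = 15, a_3 = -57. This suggests a_m = -3(-2)^m - (-3)^(m + 1).
For the base case m = 1: the formula gives -3 = -3 = a_1.
Inductive step: assume the claim holds for m = r, so a_r = -3(-2)^r - (-3)^(r + 1).
Then a_{r+1} = -2·a_r - 3·(-3)^r = -2·(-3(-2)^r - (-3)^(r + 1)) - 3·(-3)^r = -3(-2)^(r + 1) - (-3)^(r + 2) = -3(-2)^(r+1) - (-3)^((r+1) + 1),
which is the claimed formula at m = r+1.
This completes the induction.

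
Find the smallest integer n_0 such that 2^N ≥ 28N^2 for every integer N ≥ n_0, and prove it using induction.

n_0 = 12

At N = 11: 2048 < 3388, so the inequality fails and n_0 ≥ 12. We prove 2^N ≥ 28N^2 for all N ≥ 12.
When N = 12: 2^N = 4096 and 28N^2 = 4032, so 4096 ≥ 4032.
Inductive step: suppose the statement holds for some j ≥ 12, so 2^j ≥ 28j^2.
Then 2^(j + 1) = 2·(2^j) ≥ 2·(28j^2).
Also, for j ≥ 12 we have 2·(28j^2) ≥ 28(j+1)^2, since 2 ≥ (1 + 1/j)^2 for all j ≥ 12.
Combining, 2^(j + 1) ≥ 28(j+1)^2.
This completes the induction.
Hence the smallest such n_0 is 12.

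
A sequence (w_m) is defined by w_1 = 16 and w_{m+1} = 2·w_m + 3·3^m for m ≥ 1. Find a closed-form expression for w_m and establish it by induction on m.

Computing the first terms: w_1 = 16, w_2 = 41, w_3 = 109. This suggests w_m = 7·2^(m - 1) + 3^(m + 1).
For the base case m = 1: the formula gives 16 = 16 = w_1.
Inductive step: suppose the statement holds for some i ≥ 1, so w_i = 7·2^(i - 1) + 3^(i + 1).
Then w_{i+1} = 2·w_i + 3·3^i = 2·(7·2^(i - 1) + 3^(i + 1)) + 3·3^i = 7·2^i + 3^(i + 2) = 7·2^((i+1) - 1) + 3^((i+1) + 1),
which is the claimed formula at m = i+1.
By the principle of mathematical induction, the result holds for all m ≥ 1.

w_m = 7·2^(m - 1) + 3^(m + 1)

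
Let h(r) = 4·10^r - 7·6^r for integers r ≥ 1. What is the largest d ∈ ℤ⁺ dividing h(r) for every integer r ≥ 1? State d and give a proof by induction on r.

Computing the first values: h(1) = -2 and h(2) = 148; gcd(-2, 148) = 2, so d ≤ 2.
We prove 2 | 4·10^r - 7·6^r for all r ≥ 1 by induction on r.
For the base case r = 1: h(1) = -2 = 2·(-1), so 2 | h(1).
Inductive step: assume the claim holds for r = j, i.e. 2 | h(j). Then
h(j+1) − 10·h(j) = (4·10^(j+1) - 7·6^(j+1)) − 10·(4·10^j - 7·6^j) = (-7)·6^j·(6 − 10) = (28)·6^j. Since 2 | h(j) by the inductive hypothesis, 2 | 10·h(j); and 2 | 28 since 28 = 2·14. Therefore 2 | h(j+1).
By the principle of mathematical induction, the result holds for all r ≥ 1.
Therefore the largest such d is 2.

d = 2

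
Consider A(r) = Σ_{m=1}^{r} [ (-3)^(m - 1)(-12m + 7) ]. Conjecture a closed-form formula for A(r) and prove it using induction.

We claim A(r) = (-3)^r(3r - 1) + 1 for all r ≥ 1.
When r = 1: A(1) = -5, and the closed form gives -5. They agree.
Inductive step: suppose the statement holds for some m ≥ 1, so A(m) = (-3)^m(3m - 1) + 1.
Then A(m+1) = A(m) + ((-3)^m(-12m - 5)) = ((-3)^m(3m - 1) + 1) + ((-3)^m(-12m - 5)).
Simplifying, A(m+1) = -9(-3)^m·m - 6(-3)^m + 1 = (-3)^(m+1)(3(m+1) - 1) + 1,
which is the closed form with r = m+1.
This completes the induction.

A(r) = (-3)^r(3r - 1) + 1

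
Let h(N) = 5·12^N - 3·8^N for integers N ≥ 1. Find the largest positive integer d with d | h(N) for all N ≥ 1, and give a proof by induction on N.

d = 12

Computing the first values: h(1) = 36 and h(2) = 528; gcd(36, 528) = 12, so d ≤ 12.
We prove 12 | 5·12^N - 3·8^N for all N ≥ 1 by induction on N.
For the base case N = 1: h(1) = 36 = 12·(3), so 12 | h(1).
Suppose the result is true for N = m, i.e. 12 | h(m). Then
h(m+1) − 12·h(m) = (5·12^(m+1) - 3·8^(m+1)) − 12·(5·12^m - 3·8^m) = (-3)·8^m·(8 − 12) = (12)·8^m. Since 12 | h(m) by the inductive hypothesis, 12 | 12·h(m); and 12 | 12 since 12 = 12·1. Therefore 12 | h(m+1).
By the principle of mathematical induction, the result holds for all N ≥ 1.
Therefore the largest such d is 12.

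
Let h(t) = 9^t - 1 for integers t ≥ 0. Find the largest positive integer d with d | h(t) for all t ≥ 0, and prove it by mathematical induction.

d = 8

Computing the first values: h(0) = 0 and h(1) = 8; gcd(0, 8) = 8, so d ≤ 8.
We prove 8 | 9^t - 1 for all t ≥ 0 by induction on t.
When t = 0: h(0) = 0 = 8·(0), so 8 | h(0).
For the inductive step, assume it holds for an arbitrary k ≥ 0, i.e. 8 | h(k). Then
h(k+1) = 9^(k+1) - 1 = 9·(9^k - 1) + 8 = 9·h(k) + 8. The first term is divisible by 8 by the inductive hypothesis, and 8 is divisible by 8. Hence 8 | h(k+1).
By induction, the statement is established for all t ≥ 0.
Therefore the largest such d is 8.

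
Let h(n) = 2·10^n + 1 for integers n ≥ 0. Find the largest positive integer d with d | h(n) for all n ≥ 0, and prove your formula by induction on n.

Computing the first values: h(0) = 3 and h(1) = 21; gcd(3, 21) = 3, so d ≤ 3.
We prove 3 | 2·10^n + 1 for all n ≥ 0 by induction on n.
For the base case n = 0: h(0) = 3 = 3·(1), so 3 | h(0).
Suppose the result is true for n = j, i.e. 3 | h(j). Then
h(j+1) = 2·10^(j+1) + 1 = 10·(2·10^j + 1) - 9 = 10·h(j) - 9. The first term is divisible by 3 by the inductive hypothesis, and -9 is divisible by 3. Hence 3 | h(j+1).
By the principle of mathematical induction, the result holds for all n ≥ 0.
Therefore the largest such d is 3.

d = 3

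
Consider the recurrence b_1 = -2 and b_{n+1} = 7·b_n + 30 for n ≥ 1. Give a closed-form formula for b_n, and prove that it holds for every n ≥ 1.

Computing the first terms: b_1 = -2, b_2 = 16, b_3 = 142. This suggests b_n = 3·7^(n - 1) - 5.
Base step (n = 1): the formula gives -2 = -2 = b_1.
For the inductive step, assume it holds for an arbitrary j ≥ 1, so b_j = 3·7^(j - 1) - 5.
Then b_{j+1} = 7·b_j + 30 = 7·(3·7^(j - 1) - 5) + 30 = 3·7^j - 5 = 3·7^((j+1) - 1) - 5,
which is the claimed formula at n = j+1.
By the principle of mathematical induction, the result holds for all n ≥ 1.

b_n = 3·7^(n - 1) - 5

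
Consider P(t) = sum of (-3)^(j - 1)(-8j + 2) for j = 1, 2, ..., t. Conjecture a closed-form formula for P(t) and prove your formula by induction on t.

P(t) = 2(-3)^t·t

We claim P(t) = 2(-3)^t·t for all t ≥ 1.
When t = 1: P(1) = -6, and the closed form gives -6. They agree.
Suppose the result is true for t = j, so P(j) = 2(-3)^j·j.
Then P(j+1) = P(j) + ((-3)^j(-8j - 6)) = (2(-3)^j·j) + ((-3)^j(-8j - 6)).
Simplifying, P(j+1) = (-3)^(j + 1)(2j + 2) = 2(-3)^(j+1)·(j+1),
which is the closed form with t = j+1.
Hence, by induction on t, the claim holds for every t ≥ 1.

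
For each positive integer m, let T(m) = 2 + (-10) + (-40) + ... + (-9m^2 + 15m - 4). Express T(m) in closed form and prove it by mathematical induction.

We claim T(m) = -m(3m^2 - 3m - 2) for all m ≥ 1.
When m = 1: T(1) = 2, and the closed form gives 2. They agree.
For the inductive step, assume it holds for an arbitrary k ≥ 1, so T(k) = k(-3k^2 + 3k + 2).
Then T(k+1) = T(k) + (-9k^2 - 3k + 2) = (k(-3k^2 + 3k + 2)) + (-9k^2 - 3k + 2).
Simplifying, T(k+1) = -(k + 1)(3k^2 + 3k - 2) = -(k+1)(3(k+1)^2 - 3(k+1) - 2),
which is the closed form with m = k+1.
Hence, by induction on m, the claim holds for every m ≥ 1.

T(m) = -m(3m^2 - 3m - 2)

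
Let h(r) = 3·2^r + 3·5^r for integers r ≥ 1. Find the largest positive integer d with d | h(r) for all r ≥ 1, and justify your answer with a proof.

Computing the first values: h(1) = 21 and h(2) = 87; gcd(21, 87) = 3, so d ≤ 3.
We prove 3 | 3·2^r + 3·5^r for all r ≥ 1 by induction on r.
Base case (r = 1): h(1) = 21 = 3·(7), so 3 | h(1).
Suppose the result is true for r = j, i.e. 3 | h(j). Then
h(j+1) − 5·h(j) = (3·2^(j+1) + 3·5^(j+1)) − 5·(3·2^j + 3·5^j) = (3)·2^j·(2 − 5) = (-9)·2^j. Since 3 | h(j) by the inductive hypothesis, 3 | 5·h(j); and 3 | -9 since -9 = 3·-3. Therefore 3 | h(j+1).
Hence, by induction on r, the claim holds for every r ≥ 1.
Therefore the largest such d is 3.

d = 3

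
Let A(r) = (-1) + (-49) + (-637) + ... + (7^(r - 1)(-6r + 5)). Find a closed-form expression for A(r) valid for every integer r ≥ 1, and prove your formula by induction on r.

We claim A(r) = 7^r(-r + 1) - 1 for all r ≥ 1.
For the base case r = 1: A(1) = -1, and the closed form gives -1. They agree.
For the inductive step, assume it holds for an arbitrary k ≥ 1, so A(k) = 7^k(-k + 1) - 1.
Then A(k+1) = A(k) + (7^k(-6k - 1)) = (7^k(-k + 1) - 1) + (7^k(-6k - 1)).
Simplifying, A(k+1) = -7·7^k·k - 1 = 7^(k+1)(-(k+1) + 1) - 1,
which is the closed form with r = k+1.
Hence, by induction on r, the claim holds for every r ≥ 1.

A(r) = 7^r(-r + 1) - 1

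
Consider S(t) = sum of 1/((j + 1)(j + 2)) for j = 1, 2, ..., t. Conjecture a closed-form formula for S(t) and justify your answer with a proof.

We claim S(t) = t/(2(t + 2)) for all t ≥ 1.
When t = 1: S(1) = 1/6, and the closed form gives 1/6. They agree.
Suppose the result is true for t = j, so S(j) = j/(2(j + 2)).
Then S(j+1) = S(j) + (1/((j + 2)(j + 3))) = (j/(2(j + 2))) + (1/((j + 2)(j + 3))).
Simplifying, S(j+1) = (j + 1)/(2(j + 3)) = (j+1)/(2((j+1) + 2)),
which is the closed form with t = j+1.
Hence, by induction on t, the claim holds for every t ≥ 1.

S(t) = t/(2(t + 2))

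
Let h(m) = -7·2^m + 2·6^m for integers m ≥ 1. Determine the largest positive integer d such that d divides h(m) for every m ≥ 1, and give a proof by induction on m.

d = 2

Computing the first values: h(1) = -2 and h(2) = 44; gcd(-2, 44) = 2, so d ≤ 2.
We prove 2 | -7·2^m + 2·6^m for all m ≥ 1 by induction on m.
When m = 1: h(1) = -2 = 2·(-1), so 2 | h(1).
Inductive step: suppose the statement holds for some k ≥ 1, i.e. 2 | h(k). Then
h(k+1) − 6·h(k) = (-7·2^(k+1) + 2·6^(k+1)) − 6·(-7·2^k + 2·6^k) = (-7)·2^k·(2 − 6) = (28)·2^k. Since 2 | h(k) by the inductive hypothesis, 2 | 6·h(k); and 2 | 28 since 28 = 2·14. Therefore 2 | h(k+1).
By induction, the statement is established for all m ≥ 1.
Therefore the largest such d is 2.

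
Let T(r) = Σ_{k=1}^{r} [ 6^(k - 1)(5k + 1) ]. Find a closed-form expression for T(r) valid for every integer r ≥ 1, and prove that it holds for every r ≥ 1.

We claim T(r) = 6^r·r for all r ≥ 1.
Base case (r = 1): T(1) = 6, and the closed form gives 6. They agree.
For the inductive step, assume it holds for an arbitrary k ≥ 1, so T(k) = 6^k·k.
Then T(k+1) = T(k) + (6^k(5k + 6)) = (6^k·k) + (6^k(5k + 6)).
Simplifying, T(k+1) = 6^(k + 1)(k + 1) = 6^(k+1)·(k+1),
which is the closed form with r = k+1.
This completes the induction.

T(r) = 6^r·r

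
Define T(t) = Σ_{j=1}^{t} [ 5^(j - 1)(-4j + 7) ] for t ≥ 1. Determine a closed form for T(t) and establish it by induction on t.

T(t) = 5^t(-t + 2) - 2

We claim T(t) = 5^t(-t + 2) - 2 for all t ≥ 1.
Base case (t = 1): T(1) = 3, and the closed form gives 3. They agree.
Inductive step: suppose the statement holds for some j ≥ 1, so T(j) = 5^j(-j + 2) - 2.
Then T(j+1) = T(j) + (5^j(-4j + 3)) = (5^j(-j + 2) - 2) + (5^j(-4j + 3)).
Simplifying, T(j+1) = -5^(j + 1)j + 5^(j + 1) - 2 = 5^(j+1)(-(j+1) + 2) - 2,
which is the closed form with t = j+1.
Hence, by induction on t, the claim holds for every t ≥ 1.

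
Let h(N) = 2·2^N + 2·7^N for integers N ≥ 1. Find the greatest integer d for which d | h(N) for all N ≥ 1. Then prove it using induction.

Computing the first values: h(1) = 18 and h(2) = 106; gcd(18, 106) = 2, so d ≤ 2.
We prove 2 | 2·2^N + 2·7^N for all N ≥ 1 by induction on N.
Base case (N = 1): h(1) = 18 = 2·(9), so 2 | h(1).
For the inductive step, assume it holds for an arbitrary j ≥ 1, i.e. 2 | h(j). Then
h(j+1) − 7·h(j) = (2·2^(j+1) + 2·7^(j+1)) − 7·(2·2^j + 2·7^j) = (2)·2^j·(2 − 7) = (-10)·2^j. Since 2 | h(j) by the inductive hypothesis, 2 | 7·h(j); and 2 | -10 since -10 = 2·-5. Therefore 2 | h(j+1).
By induction, the statement is established for all N ≥ 1.
Therefore the largest such d is 2.

d = 2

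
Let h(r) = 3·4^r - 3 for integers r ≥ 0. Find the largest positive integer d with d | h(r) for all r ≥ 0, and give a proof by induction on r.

Computing the first values: h(0) = 0 and h(1) = 9; gcd(0, 9) = 9, so d ≤ 9.
We prove 9 | 3·4^r - 3 for all r ≥ 0 by induction on r.
For the base case r = 0: h(0) = 0 = 9·(0), so 9 | h(0).
Inductive step: assume the claim holds for r = p, i.e. 9 | h(p). Then
h(p+1) = 3·4^(p+1) - 3 = 4·(3·4^p - 3) + 9 = 4·h(p) + 9. The first term is divisible by 9 by the inductive hypothesis, and 9 is divisible by 9. Hence 9 | h(p+1).
Hence, by induction on r, the claim holds for every r ≥ 0.
Therefore the largest such d is 9.

d = 9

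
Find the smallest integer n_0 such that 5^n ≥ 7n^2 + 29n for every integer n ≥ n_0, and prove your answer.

n_0 = 4

At n = 3: 125 < 150, so the inequality fails and n_0 ≥ 4. We prove 5^n ≥ 7n^2 + 29n for all n ≥ 4.
When n = 4: 5^n = 625 and 7n^2 + 29n = 228, so 625 ≥ 228.
Inductive step: assume the claim holds for n = j, so 5^j ≥ 7j^2 + 29j.
Then 5^(j + 1) = 5·(5^j) ≥ 5·(7j^2 + 29j).
Also, for j ≥ 4 we have 5·(7j^2 + 29j) ≥ 7(j+1)^2 + 29(j+1), since 5·(7j^2 + 29j) − (7(j+1)^2 + 29(j+1)) = 28j^2 + 102j - 36, which is nonnegative for all j ≥ 4.
Combining, 5^(j + 1) ≥ 7(j+1)^2 + 29(j+1).
By the principle of mathematical induction, the result holds for all n ≥ 4.
Hence the smallest such n_0 is 4.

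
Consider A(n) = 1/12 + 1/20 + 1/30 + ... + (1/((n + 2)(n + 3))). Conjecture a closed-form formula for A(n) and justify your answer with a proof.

We claim A(n) = n/(3(n + 3)) for all n ≥ 1.
Base case (n = 1): A(1) = 1/12, and the closed form gives 1/12. They agree.
Suppose the result is true for n = i, so A(i) = i/(3(i + 3)).
Then A(i+1) = A(i) + (1/((i + 3)(i + 4))) = (i/(3(i + 3))) + (1/((i + 3)(i + 4))).
Simplifying, A(i+1) = (i + 1)/(3(i + 4)) = (i+1)/(3((i+1) + 3)),
which is the closed form with n = i+1.
By induction, the statement is established for all n ≥ 1.

A(n) = n/(3(n + 3))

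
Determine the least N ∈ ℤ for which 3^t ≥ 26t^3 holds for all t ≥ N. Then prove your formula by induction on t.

At t = 8: 6561 < 13312, so the inequality fails and N ≥ 9. We prove 3^t ≥ 26t^3 for all t ≥ 9.
Base case (t = 9): 3^t = 19683 and 26t^3 = 18954, so 19683 ≥ 18954.
Suppose the result is true for t = j, so 3^j ≥ 26j^3.
Then 3^(j + 1) = 3·(3^j) ≥ 3·(26j^3).
Also, for j ≥ 9 we have 3·(26j^3) ≥ 26(j+1)^3, since 3 ≥ (1 + 1/j)^3 for all j ≥ 9.
Combining, 3^(j + 1) ≥ 26(j+1)^3.
This completes the induction.
Hence the smallest such N is 9.

N = 9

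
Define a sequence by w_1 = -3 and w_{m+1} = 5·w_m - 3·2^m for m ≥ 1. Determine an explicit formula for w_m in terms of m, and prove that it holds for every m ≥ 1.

Computing the first terms: w_1 = -3, w_2 = -21, w_3 = -117. This suggests w_m = 2^m - 5^m.
Base step (m = 1): the formula gives -3 = -3 = w_1.
Inductive step: assume the claim holds for m = i, so w_i = 2^i - 5^i.
Then w_{i+1} = 5·w_i - 3·2^i = 5·(2^i - 5^i) - 3·2^i = 2^(i + 1) - 5^(i + 1),
which is the claimed formula at m = i+1.
Hence, by induction on m, the claim holds for every m ≥ 1.

w_m = 2^m - 5^m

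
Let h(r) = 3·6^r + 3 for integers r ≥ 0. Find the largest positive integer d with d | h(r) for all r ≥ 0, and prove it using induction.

Computing the first values: h(0) = 6 and h(1) = 21; gcd(6, 21) = 3, so d ≤ 3.
We prove 3 | 3·6^r + 3 for all r ≥ 0 by induction on r.
For the base case r = 0: h(0) = 6 = 3·(2), so 3 | h(0).
Inductive step: assume the claim holds for r = m, i.e. 3 | h(m). Then
h(m+1) = 3·6^(m+1) + 3 = 6·(3·6^m + 3) - 15 = 6·h(m) - 15. The first term is divisible by 3 by the inductive hypothesis, and -15 is divisible by 3. Hence 3 | h(m+1).
Hence, by induction on r, the claim holds for every r ≥ 0.
Therefore the largest such d is 3.

d = 3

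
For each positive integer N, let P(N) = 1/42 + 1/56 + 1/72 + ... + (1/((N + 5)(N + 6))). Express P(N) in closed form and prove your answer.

P(N) = N/(6(N + 6))

We claim P(N) = N/(6(N + 6)) for all N ≥ 1.
When N = 1: P(1) = 1/42, and the closed form gives 1/42. They agree.
For the inductive step, assume it holds for an arbitrary j ≥ 1, so P(j) = j/(6(j + 6)).
Then P(j+1) = P(j) + (1/((j + 6)(j + 7))) = (j/(6(j + 6))) + (1/((j + 6)(j + 7))).
Simplifying, P(j+1) = (j + 1)/(6(j + 7)) = (j+1)/(6((j+1) + 6)),
which is the closed form with N = j+1.
By induction, the statement is established for all N ≥ 1.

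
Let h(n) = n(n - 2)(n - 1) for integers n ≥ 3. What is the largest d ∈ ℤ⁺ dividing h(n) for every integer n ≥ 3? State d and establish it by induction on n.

Computing the first values: h(3) = 6 and h(4) = 24; gcd(6, 24) = 6, so d ≤ 6.
We prove 6 | n(n - 2)(n - 1) for all n ≥ 3 by induction on n.
Base case (n = 3): h(3) = 6 = 6·(1), so 6 | h(3).
Inductive step: suppose the statement holds for some k ≥ 3, i.e. 6 | h(k). Then
h(k+1) − h(k) = (k-1)·k·(k+1) − (k-2)·(k-1)·k = (k-1)·k·[(k+1) − (k-2)] = 3·(k-1)·k. The product of 2 consecutive integers is divisible by (2)! = 2, so h(k+1) − h(k) is divisible by 3·2 = 6. By the inductive hypothesis 6 | h(k), hence 6 | h(k+1).
Hence, by induction on n, the claim holds for every n ≥ 3.
Therefore the largest such d is 6.

d = 6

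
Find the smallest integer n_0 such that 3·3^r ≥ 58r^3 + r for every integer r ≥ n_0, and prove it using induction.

At r = 8: 19683 < 29704, so the inequality fails and n_0 ≥ 9. We prove 3·3^r ≥ 58r^3 + r for all r ≥ 9.
Base case (r = 9): 3·3^r = 59049 and 58r^3 + r = 42291, so 59049 ≥ 42291.
Suppose the result is true for r = j, so 3·3^j ≥ 58j^3 + j.
Then 3·3^(j + 1) = 3·(3·3^j) ≥ 3·(58j^3 + j).
Also, for j ≥ 9 we have 3·(58j^3 + j) ≥ 58(j+1)^3 + (j+1), since 3·(58j^3 + j) − (58(j+1)^3 + (j+1)) = 116j^3 - 174j^2 - 172j - 59, which is nonnegative for all j ≥ 9.
Combining, 3·3^(j + 1) ≥ 58(j+1)^3 + (j+1).
By induction, the statement is established for all r ≥ 9.
Hence the smallest such n_0 is 9.

n_0 = 9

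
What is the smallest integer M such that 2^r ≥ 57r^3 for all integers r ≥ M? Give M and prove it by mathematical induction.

At r = 18: 262144 < 332424, so the inequality fails and M ≥ 19. We prove 2^r ≥ 57r^3 for all r ≥ 19.
For the base case r = 19: 2^r = 524288 and 57r^3 = 390963, so 524288 ≥ 390963.
Inductive step: suppose the statement holds for some m ≥ 19, so 2^m ≥ 57m^3.
Then 2^(m + 1) = 2·(2^m) ≥ 2·(57m^3).
Also, for m ≥ 19 we have 2·(57m^3) ≥ 57(m+1)^3, since 2 ≥ (1 + 1/m)^3 for all m ≥ 19.
Combining, 2^(m + 1) ≥ 57(m+1)^3.
By the principle of mathematical induction, the result holds for all r ≥ 19.
Hence the smallest such M is 19.

M = 19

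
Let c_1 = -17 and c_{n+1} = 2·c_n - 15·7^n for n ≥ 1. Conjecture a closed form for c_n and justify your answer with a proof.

c_n = 2^(n + 1) - 3·7^n

Computing the first terms: c_1 = -17, c_2 = -139, c_3 = -1013. This suggests c_n = 2^(n + 1) - 3·7^n.
When n = 1: the formula gives -17 = -17 = c_1.
For the inductive step, assume it holds for an arbitrary i ≥ 1, so c_i = 2^(i + 1) - 3·7^i.
Then c_{i+1} = 2·c_i - 15·7^i = 2·(2^(i + 1) - 3·7^i) - 15·7^i = 2^(i + 2) - 3·7^(i + 1) = 2^((i+1) + 1) - 3·7^(i+1),
which is the claimed formula at n = i+1.
By induction, the statement is established for all n ≥ 1.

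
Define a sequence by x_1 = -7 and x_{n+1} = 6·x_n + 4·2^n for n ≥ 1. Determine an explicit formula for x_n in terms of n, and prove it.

Computing the first terms: x_1 = -7, x_2 = -34, x_3 = -188. This suggests x_n = -2^n - 5·6^(n - 1).
Base step (n = 1): the formula gives -7 = -7 = x_1.
Inductive step: assume the claim holds for n = k, so x_k = -2^k - 5·6^(k - 1).
Then x_{k+1} = 6·x_k + 4·2^k = 6·(-2^k - 5·6^(k - 1)) + 4·2^k = -2^(k + 1) - 5·6^k = -2^(k+1) - 5·6^((k+1) - 1),
which is the claimed formula at n = k+1.
By induction, the statement is established for all n ≥ 1.

x_n = -2^n - 5·6^(n - 1)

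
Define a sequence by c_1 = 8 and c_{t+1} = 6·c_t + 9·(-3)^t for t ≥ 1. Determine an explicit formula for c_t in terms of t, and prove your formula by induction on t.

c_t = -(-3)^t + 5·6^(t - 1)

Computing the first terms: c_1 = 8, c_2 = 21, c_3 = 207. This suggests c_t = -(-3)^t + 5·6^(t - 1).
Base case (t = 1): the formula gives 8 = 8 = c_1.
Inductive step: assume the claim holds for t = j, so c_j = -(-3)^j + 5·6^(j - 1).
Then c_{j+1} = 6·c_j + 9·(-3)^j = 6·(-(-3)^j + 5·6^(j - 1)) + 9·(-3)^j = -(-3)^(j + 1) + 5·6^j = -(-3)^(j+1) + 5·6^((j+1) - 1),
which is the claimed formula at t = j+1.
Hence, by induction on t, the claim holds for every t ≥ 1.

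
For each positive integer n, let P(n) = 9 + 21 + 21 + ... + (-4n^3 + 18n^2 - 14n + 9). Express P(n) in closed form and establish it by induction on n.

We claim P(n) = -n(n^3 - 4n^2 - n - 5) for all n ≥ 1.
For the base case n = 1: P(1) = 9, and the closed form gives 9. They agree.
Inductive step: assume the claim holds for n = r, so P(r) = r(-r^3 + 4r^2 + r + 5).
Then P(r+1) = P(r) + (-4r^3 + 6r^2 + 10r + 9) = (r(-r^3 + 4r^2 + r + 5)) + (-4r^3 + 6r^2 + 10r + 9).
Simplifying, P(r+1) = -(r + 1)(r^3 - r^2 - 6r - 9) = -(r+1)((r+1)^3 - 4(r+1)^2 - (r+1) - 5),
which is the closed form with n = r+1.
This completes the induction.

P(n) = -n(n^3 - 4n^2 - n - 5)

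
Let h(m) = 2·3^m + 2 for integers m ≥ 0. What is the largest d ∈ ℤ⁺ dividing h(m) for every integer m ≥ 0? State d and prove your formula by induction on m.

Computing the first values: h(0) = 4 and h(1) = 8; gcd(4, 8) = 4, so d ≤ 4.
We prove 4 | 2·3^m + 2 for all m ≥ 0 by induction on m.
For the base case m = 0: h(0) = 4 = 4·(1), so 4 | h(0).
Inductive step: suppose the statement holds for some r ≥ 0, i.e. 4 | h(r). Then
h(r+1) = 2·3^(r+1) + 2 = 3·(2·3^r + 2) - 4 = 3·h(r) - 4. The first term is divisible by 4 by the inductive hypothesis, and -4 is divisible by 4. Hence 4 | h(r+1).
By induction, the statement is established for all m ≥ 0.
Therefore the largest such d is 4.

d = 4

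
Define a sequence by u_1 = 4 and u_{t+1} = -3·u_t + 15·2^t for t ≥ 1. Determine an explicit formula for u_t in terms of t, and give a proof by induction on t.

u_t = -2(-3)^(t - 1) + 3·2^t

Computing the first terms: u_1 = 4, u_2 = 18, u_3 = 6. This suggests u_t = -2(-3)^(t - 1) + 3·2^t.
Base step (t = 1): the formula gives 4 = 4 = u_1.
Inductive step: assume the claim holds for t = k, so u_k = -2(-3)^(k - 1) + 3·2^k.
Then u_{k+1} = -3·u_k + 15·2^k = -3·(-2(-3)^(k - 1) + 3·2^k) + 15·2^k = -2(-3)^k + 3·2^(k + 1) = -2(-3)^((k+1) - 1) + 3·2^(k+1),
which is the claimed formula at t = k+1.
Hence, by induction on t, the claim holds for every t ≥ 1.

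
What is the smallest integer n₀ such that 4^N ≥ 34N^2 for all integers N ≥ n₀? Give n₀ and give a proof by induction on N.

At N = 4: 256 < 544, so the inequality fails and n₀ ≥ 5. We prove 4^N ≥ 34N^2 for all N ≥ 5.
Base step (N = 5): 4^N = 1024 and 34N^2 = 850, so 1024 ≥ 850.
For the inductive step, assume it holds for an arbitrary m ≥ 5, so 4^m ≥ 34m^2.
Then 4^(m + 1) = 4·(4^m) ≥ 4·(34m^2).
Also, for m ≥ 5 we have 4·(34m^2) ≥ 34(m+1)^2, since 4 ≥ (1 + 1/m)^2 for all m ≥ 5.
Combining, 4^(m + 1) ≥ 34(m+1)^2.
This completes the induction.
Hence the smallest such n₀ is 5.

n₀ = 5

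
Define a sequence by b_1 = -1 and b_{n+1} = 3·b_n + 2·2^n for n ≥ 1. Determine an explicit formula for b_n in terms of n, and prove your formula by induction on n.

Computing the first terms: b_1 = -1, b_2 = 1, b_3 = 11. This suggests b_n = -2^(n + 1) + 3^n.
For the base case n = 1: the formula gives -1 = -1 = b_1.
Suppose the result is true for n = r, so b_r = -2^(r + 1) + 3^r.
Then b_{r+1} = 3·b_r + 2·2^r = 3·(-2^(r + 1) + 3^r) + 2·2^r = -2^(r + 2) + 3^(r + 1) = -2^((r+1) + 1) + 3^(r+1),
which is the claimed formula at n = r+1.
By the principle of mathematical induction, the result holds for all n ≥ 1.

b_n = -2^(n + 1) + 3^n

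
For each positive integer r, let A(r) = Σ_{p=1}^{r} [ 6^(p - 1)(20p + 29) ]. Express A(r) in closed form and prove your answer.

We claim A(r) = 6^r(4r + 5) - 5 for all r ≥ 1.
Base step (r = 1): A(1) = 49, and the closed form gives 49. They agree.
Suppose the result is true for r = p, so A(p) = 6^p(4p + 5) - 5.
Then A(p+1) = A(p) + (6^p(20p + 49)) = (6^p(4p + 5) - 5) + (6^p(20p + 49)).
Simplifying, A(p+1) = 24·6^p·p + 54·6^p - 5 = 6^(p+1)(4(p+1) + 5) - 5,
which is the closed form with r = p+1.
Hence, by induction on r, the claim holds for every r ≥ 1.

A(r) = 6^r(4r + 5) - 5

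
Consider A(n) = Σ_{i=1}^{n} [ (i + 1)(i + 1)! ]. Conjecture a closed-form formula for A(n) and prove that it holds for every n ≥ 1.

We claim A(n) = (n + 2)! - 2 for all n ≥ 1.
Base step (n = 1): A(1) = 4, and the closed form gives 4. They agree.
Inductive step: suppose the statement holds for some i ≥ 1, so A(i) = (i + 2)! - 2.
Then A(i+1) = A(i) + ((i + 2)(i + 2)!) = ((i + 2)! - 2) + ((i + 2)(i + 2)!).
Simplifying, A(i+1) = ((i+1) + 2)! - 2,
which is the closed form with n = i+1.
This completes the induction.

A(n) = (n + 2)! - 2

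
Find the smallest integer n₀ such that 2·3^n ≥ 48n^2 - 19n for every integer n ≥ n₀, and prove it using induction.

n₀ = 7

At n = 6: 1458 < 1614, so the inequality fails and n₀ ≥ 7. We prove 2·3^n ≥ 48n^2 - 19n for all n ≥ 7.
Base step (n = 7): 2·3^n = 4374 and 48n^2 - 19n = 2219, so 4374 ≥ 2219.
Inductive step: suppose the statement holds for some i ≥ 7, so 2·3^i ≥ 48i^2 - 19i.
Then 2·3^(i + 1) = 3·(2·3^i) ≥ 3·(48i^2 - 19i).
Also, for i ≥ 7 we have 3·(48i^2 - 19i) ≥ 48(i+1)^2 - 19(i+1), since 3·(48i^2 - 19i) − (48(i+1)^2 - 19(i+1)) = 96i^2 - 134i - 29, which is nonnegative for all i ≥ 7.
Combining, 2·3^(i + 1) ≥ 48(i+1)^2 - 19(i+1).
This completes the induction.
Hence the smallest such n₀ is 7.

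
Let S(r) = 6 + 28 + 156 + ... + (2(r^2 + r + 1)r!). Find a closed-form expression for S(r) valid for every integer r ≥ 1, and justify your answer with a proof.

S(r) = (2r + 2)(r + 1)! - 2

We claim S(r) = (2r + 2)(r + 1)! - 2 for all r ≥ 1.
For the base case r = 1: S(1) = 6, and the closed form gives 6. They agree.
Suppose the result is true for r = k, so S(k) = (2k + 2)(k + 1)! - 2.
Then S(k+1) = S(k) + (2(k^2 + 3k + 3)(k + 1)!) = ((2k + 2)(k + 1)! - 2) + (2(k^2 + 3k + 3)(k + 1)!).
Simplifying, S(k+1) = (2(k+1) + 2)((k+1) + 1)! - 2,
which is the closed form with r = k+1.
This completes the induction.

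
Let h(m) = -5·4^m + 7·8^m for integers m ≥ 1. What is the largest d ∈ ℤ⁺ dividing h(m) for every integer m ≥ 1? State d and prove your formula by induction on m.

d = 4

Computing the first values: h(1) = 36 and h(2) = 368; gcd(36, 368) = 4, so d ≤ 4.
We prove 4 | -5·4^m + 7·8^m for all m ≥ 1 by induction on m.
Base step (m = 1): h(1) = 36 = 4·(9), so 4 | h(1).
For the inductive step, assume it holds for an arbitrary i ≥ 1, i.e. 4 | h(i). Then
h(i+1) − 8·h(i) = (-5·4^(i+1) + 7·8^(i+1)) − 8·(-5·4^i + 7·8^i) = (-5)·4^i·(4 − 8) = (20)·4^i. Since 4 | h(i) by the inductive hypothesis, 4 | 8·h(i); and 4 | 20 since 20 = 4·5. Therefore 4 | h(i+1).
Hence, by induction on m, the claim holds for every m ≥ 1.
Therefore the largest such d is 4.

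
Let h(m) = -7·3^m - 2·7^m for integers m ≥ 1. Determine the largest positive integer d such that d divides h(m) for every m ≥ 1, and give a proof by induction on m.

d = 7

Computing the first values: h(1) = -35 and h(2) = -161; gcd(-35, -161) = 7, so d ≤ 7.
We prove 7 | -7·3^m - 2·7^m for all m ≥ 1 by induction on m.
Base case (m = 1): h(1) = -35 = 7·(-5), so 7 | h(1).
Inductive step: assume the claim holds for m = j, i.e. 7 | h(j). Then
h(j+1) − 7·h(j) = (-7·3^(j+1) - 2·7^(j+1)) − 7·(-7·3^j - 2·7^j) = (-7)·3^j·(3 − 7) = (28)·3^j. Since 7 | h(j) by the inductive hypothesis, 7 | 7·h(j); and 7 | 28 since 28 = 7·4. Therefore 7 | h(j+1).
By induction, the statement is established for all m ≥ 1.
Therefore the largest such d is 7.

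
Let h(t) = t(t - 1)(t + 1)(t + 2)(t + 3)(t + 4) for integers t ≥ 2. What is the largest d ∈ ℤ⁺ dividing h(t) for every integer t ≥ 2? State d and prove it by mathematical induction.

d = 720

Computing the first values: h(2) = 720 and h(3) = 5040; gcd(720, 5040) = 720, so d ≤ 720.
We prove 720 | t(t - 1)(t + 1)(t + 2)(t + 3)(t + 4) for all t ≥ 2 by induction on t.
Base case (t = 2): h(2) = 720 = 720·(1), so 720 | h(2).
Inductive step: assume the claim holds for t = m, i.e. 720 | h(m). Then
h(m+1) − h(m) = m·(m+1)·(m+2)·(m+3)·(m+4)·(m+5) − (m-1)·m·(m+1)·(m+2)·(m+3)·(m+4) = m·(m+1)·(m+2)·(m+3)·(m+4)·[(m+5) − (m-1)] = 6·m·(m+1)·(m+2)·(m+3)·(m+4). The product of 5 consecutive integers is divisible by (5)! = 120, so h(m+1) − h(m) is divisible by 6·120 = 720. By the inductive hypothesis 720 | h(m), hence 720 | h(m+1).
Hence, by induction on t, the claim holds for every t ≥ 2.
Therefore the largest such d is 720.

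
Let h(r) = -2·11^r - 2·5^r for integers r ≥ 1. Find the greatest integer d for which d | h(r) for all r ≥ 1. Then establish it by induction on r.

Computing the first values: h(1) = -32 and h(2) = -292; gcd(-32, -292) = 4, so d ≤ 4.
We prove 4 | -2·11^r - 2·5^r for all r ≥ 1 by induction on r.
Base case (r = 1): h(1) = -32 = 4·(-8), so 4 | h(1).
For the inductive step, assume it holds for an arbitrary m ≥ 1, i.e. 4 | h(m). Then
h(m+1) − 11·h(m) = (-2·11^(m+1) - 2·5^(m+1)) − 11·(-2·11^m - 2·5^m) = (-2)·5^m·(5 − 11) = (12)·5^m. Since 4 | h(m) by the inductive hypothesis, 4 | 11·h(m); and 4 | 12 since 12 = 4·3. Therefore 4 | h(m+1).
Hence, by induction on r, the claim holds for every r ≥ 1.
Therefore the largest such d is 4.

d = 4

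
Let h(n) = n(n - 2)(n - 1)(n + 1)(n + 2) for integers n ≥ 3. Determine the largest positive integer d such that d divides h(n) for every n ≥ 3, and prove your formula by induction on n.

d = 120

Computing the first values: h(3) = 120 and h(4) = 720; gcd(120, 720) = 120, so d ≤ 120.
We prove 120 | n(n - 2)(n - 1)(n + 1)(n + 2) for all n ≥ 3 by induction on n.
For the base case n = 3: h(3) = 120 = 120·(1), so 120 | h(3).
Suppose the result is true for n = j, i.e. 120 | h(j). Then
h(j+1) − h(j) = (j-1)·j·(j+1)·(j+2)·(j+3) − (j-2)·(j-1)·j·(j+1)·(j+2) = (j-1)·j·(j+1)·(j+2)·[(j+3) − (j-2)] = 5·(j-1)·j·(j+1)·(j+2). The product of 4 consecutive integers is divisible by (4)! = 24, so h(j+1) − h(j) is divisible by 5·24 = 120. By the inductive hypothesis 120 | h(j), hence 120 | h(j+1).
By the principle of mathematical induction, the result holds for all n ≥ 3.
Therefore the largest such d is 120.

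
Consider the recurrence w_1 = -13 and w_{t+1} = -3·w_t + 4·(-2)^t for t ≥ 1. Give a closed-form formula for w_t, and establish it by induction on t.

Computing the first terms: w_1 = -13, w_2 = 31, w_3 = -77. This suggests w_t = (-2)^(t + 2) - 5(-3)^(t - 1).
For the base case t = 1: the formula gives -13 = -13 = w_1.
Inductive step: assume the claim holds for t = i, so w_i = (-2)^(i + 2) - 5(-3)^(i - 1).
Then w_{i+1} = -3·w_i + 4·(-2)^i = -3·((-2)^(i + 2) - 5(-3)^(i - 1)) + 4·(-2)^i = (-2)^(i + 3) - 5(-3)^i = (-2)^((i+1) + 2) - 5(-3)^((i+1) - 1),
which is the claimed formula at t = i+1.
By induction, the statement is established for all t ≥ 1.

w_t = (-2)^(t + 2) - 5(-3)^(t - 1)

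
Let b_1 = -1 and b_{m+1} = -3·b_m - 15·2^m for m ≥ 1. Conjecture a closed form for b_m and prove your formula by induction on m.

b_m = 5(-3)^(m - 1) - 3·2^m

Computing the first terms: b_1 = -1, b_2 = -27, b_3 = 21. This suggests b_m = 5(-3)^(m - 1) - 3·2^m.
Base case (m = 1): the formula gives -1 = -1 = b_1.
Inductive step: assume the claim holds for m = r, so b_r = 5(-3)^(r - 1) - 3·2^r.
Then b_{r+1} = -3·b_r - 15·2^r = -3·(5(-3)^(r - 1) - 3·2^r) - 15·2^r = 5(-3)^r - 3·2^(r + 1) = 5(-3)^((r+1) - 1) - 3·2^(r+1),
which is the claimed formula at m = r+1.
By induction, the statement is established for all m ≥ 1.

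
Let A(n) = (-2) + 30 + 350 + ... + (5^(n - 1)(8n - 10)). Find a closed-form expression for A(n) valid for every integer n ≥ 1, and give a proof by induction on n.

We claim A(n) = 5^n(2n - 3) + 3 for all n ≥ 1.
For the base case n = 1: A(1) = -2, and the closed form gives -2. They agree.
Inductive step: assume the claim holds for n = i, so A(i) = 5^i(2i - 3) + 3.
Then A(i+1) = A(i) + (5^i(8i - 2)) = (5^i(2i - 3) + 3) + (5^i(8i - 2)).
Simplifying, A(i+1) = 10·5^i·i - 5·5^i + 3 = 5^(i+1)(2(i+1) - 3) + 3,
which is the closed form with n = i+1.
By induction, the statement is established for all n ≥ 1.

A(n) = 5^n(2n - 3) + 3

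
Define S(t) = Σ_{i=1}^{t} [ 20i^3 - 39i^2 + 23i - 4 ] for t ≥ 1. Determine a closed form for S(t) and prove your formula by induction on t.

We claim S(t) = t(t - 1)(5t^2 + 2t - 1) for all t ≥ 1.
When t = 1: S(1) = 0, and the closed form gives 0. They agree.
Inductive step: suppose the statement holds for some i ≥ 1, so S(i) = i(5i^3 - 3i^2 - 3i + 1).
Then S(i+1) = S(i) + (i(20i^2 + 21i + 5)) = (i(5i^3 - 3i^2 - 3i + 1)) + (i(20i^2 + 21i + 5)).
Simplifying, S(i+1) = i(i + 1)(5i^2 + 12i + 6) = (i+1)((i+1) - 1)(5(i+1)^2 + 2(i+1) - 1),
which is the closed form with t = i+1.
By the principle of mathematical induction, the result holds for all t ≥ 1.

S(t) = t(t - 1)(5t^2 + 2t - 1)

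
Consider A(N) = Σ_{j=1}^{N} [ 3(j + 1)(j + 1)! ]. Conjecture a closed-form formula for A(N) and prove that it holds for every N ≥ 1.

We claim A(N) = 3(N + 2)! - 6 for all N ≥ 1.
When N = 1: A(1) = 12, and the closed form gives 12. They agree.
Inductive step: suppose the statement holds for some j ≥ 1, so A(j) = 3(j + 2)! - 6.
Then A(j+1) = A(j) + (3(j + 2)(j + 2)!) = (3(j + 2)! - 6) + (3(j + 2)(j + 2)!).
Simplifying, A(j+1) = 3((j+1) + 2)! - 6,
which is the closed form with N = j+1.
This completes the induction.

A(N) = 3(N + 2)! - 6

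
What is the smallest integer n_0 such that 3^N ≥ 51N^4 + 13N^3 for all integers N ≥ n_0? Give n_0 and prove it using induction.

At N = 12: 531441 < 1080000, so the inequality fails and n_0 ≥ 13. We prove 3^N ≥ 51N^4 + 13N^3 for all N ≥ 13.
Base case (N = 13): 3^N = 1594323 and 51N^4 + 13N^3 = 1485172, so 1594323 ≥ 1485172.
For the inductive step, assume it holds for an arbitrary k ≥ 13, so 3^k ≥ 51k^4 + 13k^3.
Then 3^(k + 1) = 3·(3^k) ≥ 3·(51k^4 + 13k^3).
Also, for k ≥ 13 we have 3·(51k^4 + 13k^3) ≥ 51(k+1)^4 + 13(k+1)^3, since 3·(51k^4 + 13k^3) − (51(k+1)^4 + 13(k+1)^3) = 102k^4 - 178k^3 - 345k^2 - 243k - 64, which is nonnegative for all k ≥ 13.
Combining, 3^(k + 1) ≥ 51(k+1)^4 + 13(k+1)^3.
By the principle of mathematical induction, the result holds for all N ≥ 13.
Hence the smallest such n_0 is 13.

n_0 = 13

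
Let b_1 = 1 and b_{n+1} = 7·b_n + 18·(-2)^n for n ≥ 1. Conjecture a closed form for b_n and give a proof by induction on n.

b_n = (-2)^(n + 1) - 3·7^(n - 1)

Computing the first terms: b_1 = 1, b_2 = -29, b_3 = -131. This suggests b_n = (-2)^(n + 1) - 3·7^(n - 1).
Base step (n = 1): the formula gives 1 = 1 = b_1.
Inductive step: assume the claim holds for n = j, so b_j = (-2)^(j + 1) - 3·7^(j - 1).
Then b_{j+1} = 7·b_j + 18·(-2)^j = 7·((-2)^(j + 1) - 3·7^(j - 1)) + 18·(-2)^j = (-2)^(j + 2) - 3·7^j = (-2)^((j+1) + 1) - 3·7^((j+1) - 1),
which is the claimed formula at n = j+1.
This completes the induction.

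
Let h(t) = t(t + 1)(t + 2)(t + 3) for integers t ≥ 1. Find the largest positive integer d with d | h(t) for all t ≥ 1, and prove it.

Computing the first values: h(1) = 24 and h(2) = 120; gcd(24, 120) = 24, so d ≤ 24.
We prove 24 | t(t + 1)(t + 2)(t + 3) for all t ≥ 1 by induction on t.
Base case (t = 1): h(1) = 24 = 24·(1), so 24 | h(1).
Suppose the result is true for t = k, i.e. 24 | h(k). Then
h(k+1) − h(k) = (k+1)·(k+2)·(k+3)·(k+4) − k·(k+1)·(k+2)·(k+3) = (k+1)·(k+2)·(k+3)·[(k+4) − k] = 4·(k+1)·(k+2)·(k+3). The product of 3 consecutive integers is divisible by (3)! = 6, so h(k+1) − h(k) is divisible by 4·6 = 24. By the inductive hypothesis 24 | h(k), hence 24 | h(k+1).
By induction, the statement is established for all t ≥ 1.
Therefore the largest such d is 24.

d = 24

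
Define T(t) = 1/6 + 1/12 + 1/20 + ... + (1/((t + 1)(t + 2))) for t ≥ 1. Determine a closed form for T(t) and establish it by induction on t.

T(t) = t/(2(t + 2))

We claim T(t) = t/(2(t + 2)) for all t ≥ 1.
Base step (t = 1): T(1) = 1/6, and the closed form gives 1/6. They agree.
Inductive step: assume the claim holds for t = r, so T(r) = r/(2(r + 2)).
Then T(r+1) = T(r) + (1/((r + 2)(r + 3))) = (r/(2(r + 2))) + (1/((r + 2)(r + 3))).
Simplifying, T(r+1) = (r + 1)/(2(r + 3)) = (r+1)/(2((r+1) + 2)),
which is the closed form with t = r+1.
By the principle of mathematical induction, the result holds for all t ≥ 1.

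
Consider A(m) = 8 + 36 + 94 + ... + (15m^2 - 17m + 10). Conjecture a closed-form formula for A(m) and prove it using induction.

A(m) = m(5m^2 - m + 4)

We claim A(m) = m(5m^2 - m + 4) for all m ≥ 1.
For the base case m = 1: A(1) = 8, and the closed form gives 8. They agree.
Inductive step: suppose the statement holds for some k ≥ 1, so A(k) = k(5k^2 - k + 4).
Then A(k+1) = A(k) + (15k^2 + 13k + 8) = (k(5k^2 - k + 4)) + (15k^2 + 13k + 8).
Simplifying, A(k+1) = (k + 1)(5k^2 + 9k + 8) = (k+1)(5(k+1)^2 - (k+1) + 4),
which is the closed form with m = k+1.
Hence, by induction on m, the claim holds for every m ≥ 1.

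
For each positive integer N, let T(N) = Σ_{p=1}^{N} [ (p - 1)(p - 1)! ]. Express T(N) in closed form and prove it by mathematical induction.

T(N) = N! - 1

We claim T(N) = N! - 1 for all N ≥ 1.
For the base case N = 1: T(1) = 0, and the closed form gives 0. They agree.
Inductive step: suppose the statement holds for some p ≥ 1, so T(p) = p! - 1.
Then T(p+1) = T(p) + (p·p!) = (p! - 1) + (p·p!).
Simplifying, T(p+1) = (p+1)! - 1,
which is the closed form with N = p+1.
By the principle of mathematical induction, the result holds for all N ≥ 1.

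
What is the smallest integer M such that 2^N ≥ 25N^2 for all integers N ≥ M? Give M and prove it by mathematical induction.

M = 12

At N = 11: 2048 < 3025, so the inequality fails and M ≥ 12. We prove 2^N ≥ 25N^2 for all N ≥ 12.
Base step (N = 12): 2^N = 4096 and 25N^2 = 3600, so 4096 ≥ 3600.
Inductive step: assume the claim holds for N = p, so 2^p ≥ 25p^2.
Then 2^(p + 1) = 2·(2^p) ≥ 2·(25p^2).
Also, for p ≥ 12 we have 2·(25p^2) ≥ 25(p+1)^2, since 2 ≥ (1 + 1/p)^2 for all p ≥ 12.
Combining, 2^(p + 1) ≥ 25(p+1)^2.
Hence, by induction on N, the claim holds for every N ≥ 12.
Hence the smallest such M is 12.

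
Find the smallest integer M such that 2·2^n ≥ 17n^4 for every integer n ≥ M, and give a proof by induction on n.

At n = 20: 2097152 < 2720000, so the inequality fails and M ≥ 21. We prove 2·2^n ≥ 17n^4 for all n ≥ 21.
For the base case n = 21: 2·2^n = 4194304 and 17n^4 = 3306177, so 4194304 ≥ 3306177.
Inductive step: suppose the statement holds for some i ≥ 21, so 2·2^i ≥ 17i^4.
Then 2·2^(i + 1) = 2·(2·2^i) ≥ 2·(17i^4).
Also, for i ≥ 21 we have 2·(17i^4) ≥ 17(i+1)^4, since 2 ≥ (1 + 1/i)^4 for all i ≥ 21.
Combining, 2·2^(i + 1) ≥ 17(i+1)^4.
By the principle of mathematical induction, the result holds for all n ≥ 21.
Hence the smallest such M is 21.

M = 21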